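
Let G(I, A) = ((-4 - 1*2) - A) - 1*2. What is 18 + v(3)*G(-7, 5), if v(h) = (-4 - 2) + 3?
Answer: 57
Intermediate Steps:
v(h) = -3 (v(h) = -6 + 3 = -3)
G(I, A) = -8 - A (G(I, A) = ((-4 - 2) - A) - 2 = (-6 - A) - 2 = -8 - A)
18 + v(3)*G(-7, 5) = 18 - 3*(-8 - 1*5) = 18 - 3*(-8 - 5) = 18 - 3*(-13) = 18 + 39 = 57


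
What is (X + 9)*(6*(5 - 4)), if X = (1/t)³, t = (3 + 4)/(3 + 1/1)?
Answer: 18906/343 ≈ 55.120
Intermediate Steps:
t = 7/4 (t = 7/(3 + 1) = 7/4 ≈ 1.7500)
X = 64/343 (X = (1/(7/4))³ = (4/7)³ = 64/343 ≈ 0.18659)
(X + 9)*(6*(5 - 4)) = (64/343 + 9)*(6*(5 - 4)) = 3151*(6*1)/343 = (3151/343)*6 = 18906/343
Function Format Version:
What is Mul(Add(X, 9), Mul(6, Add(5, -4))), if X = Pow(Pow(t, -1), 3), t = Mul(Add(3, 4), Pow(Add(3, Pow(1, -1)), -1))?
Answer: Rational(18906, 343) ≈ 55.120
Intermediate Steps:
t = Rational(7, 4) (t = Mul(7, Pow(Add(3, 1), -1)) = Mul(7, Pow(4, -1)) = Mul(7, Rational(1, 4)) = Rational(7, 4) ≈ 1.7500)
X = Rational(64, 343) (X = Pow(Pow(Rational(7, 4), -1), 3) = Pow(Rational(4, 7), 3) = Rational(64, 343) ≈ 0.18659)
Mul(Add(X, 9), Mul(6, Add(5, -4))) = Mul(Add(Rational(64, 343), 9), Mul(6, Add(5, -4))) = Mul(Rational(3151, 343), Mul(6, 1)) = Mul(Rational(3151, 343), 6) = Rational(18906, 343)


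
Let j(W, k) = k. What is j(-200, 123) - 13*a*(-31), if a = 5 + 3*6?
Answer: 9392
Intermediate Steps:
a = 23 (a = 5 + 18 = 23)
j(-200, 123) - 13*a*(-31) = 123 - 13*23*(-31) = 123 - 299*(-31) = 123 - 1*(-9269) = 123 + 9269 = 9392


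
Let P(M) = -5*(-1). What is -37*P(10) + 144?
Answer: -41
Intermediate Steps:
P(M) = 5
-37*P(10) + 144 = -37*5 + 144 = -185 + 144 = -41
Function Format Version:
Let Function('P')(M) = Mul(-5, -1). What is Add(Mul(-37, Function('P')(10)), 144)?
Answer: -41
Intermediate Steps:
Function('P')(M) = 5
Add(Mul(-37, Function('P')(10)), 144) = Add(Mul(-37, 5), 144) = Add(-185, 144) = -41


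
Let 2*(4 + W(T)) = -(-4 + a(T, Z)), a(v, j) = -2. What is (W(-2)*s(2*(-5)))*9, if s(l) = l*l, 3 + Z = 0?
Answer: -900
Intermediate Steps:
Z = -3 (Z = -3 + 0 = -3)
W(T) = -1 (W(T) = -4 + (-(-4 - 2))/2 = -4 + (-1*(-6))/2 = -4 + (½)*6 = -4 + 3 = -1)
s(l) = l²
(W(-2)*s(2*(-5)))*9 = -(2*(-5))²*9 = -1*(-10)²*9 = -1*100*9 = -100*9 = -900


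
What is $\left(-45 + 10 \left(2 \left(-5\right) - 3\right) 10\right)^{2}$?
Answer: $1809025$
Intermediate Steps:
$\left(-45 + 10 \left(2 \left(-5\right) - 3\right) 10\right)^{2} = \left(-45 + 10 \left(-10 - 3\right) 10\right)^{2} = \left(-45 + 10 \left(-13\right) 10\right)^{2} = \left(-45 - 1300\right)^{2} = \left(-1345\right)^{2} = 1809025$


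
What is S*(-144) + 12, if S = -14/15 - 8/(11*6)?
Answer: 9012/55 ≈ 163.85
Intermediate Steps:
S = -58/55 (S = -14*1/15 - 8/66 = -14/15 - 8*1/66 = -14/15 - 4/33 = -58/55 ≈ -1.0545)
S*(-144) + 12 = -58/55*(-144) + 12 = 8352/55 + 12 = 9012/55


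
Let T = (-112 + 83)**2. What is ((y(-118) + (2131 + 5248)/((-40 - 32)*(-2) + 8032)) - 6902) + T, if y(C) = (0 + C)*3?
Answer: -52441661/8176 ≈ -6414.1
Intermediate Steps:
y(C) = 3*C (y(C) = C*3 = 3*C)
T = 841 (T = (-29)**2 = 841)
((y(-118) + (2131 + 5248)/((-40 - 32)*(-2) + 8032)) - 6902) + T = ((3*(-118) + (2131 + 5248)/((-40 - 32)*(-2) + 8032)) - 6902) + 841 = ((-354 + 7379/(-72*(-2) + 8032)) - 6902) + 841 = ((-354 + 7379/(144 + 8032)) - 6902) + 841 = ((-354 + 7379/8176) - 6902) + 841 = (-2886925/8176 - 6902) + 841 = -59317677/8176 + 841 = -52441661/8176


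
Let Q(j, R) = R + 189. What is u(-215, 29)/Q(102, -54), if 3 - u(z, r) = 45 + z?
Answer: 173/135 ≈ 1.2815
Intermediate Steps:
Q(j, R) = 189 + R
u(z, r) = -42 - z (u(z, r) = 3 - (45 + z) = 3 + (-45 - z) = -42 - z)
u(-215, 29)/Q(102, -54) = (-42 - 1*(-215))/(189 - 54) = (-42 + 215)/135 = 173*(1/135) = 173/135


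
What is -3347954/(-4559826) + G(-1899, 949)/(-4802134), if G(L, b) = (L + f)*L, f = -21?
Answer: -137041662061/5474223867171 ≈ -0.025034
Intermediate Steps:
G(L, b) = L*(-21 + L) (G(L, b) = (L - 21)*L = (-21 + L)*L = L*(-21 + L))
-3347954/(-4559826) + G(-1899, 949)/(-4802134) = -3347954/(-4559826) - 1899*(-21 - 1899)/(-4802134) = -3347954*(-1/4559826) - 1899*(-1920)*(-1/4802134) = 1673977/2279913 + 3646080*(-1/4802134) = 1673977/2279913 - 1823040/2401067 = -137041662061/5474223867171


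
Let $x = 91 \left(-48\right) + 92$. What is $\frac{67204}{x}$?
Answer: $- \frac{16801}{1069} \approx -15.717$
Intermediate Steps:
$x = -4276$ ($x = -4368 + 92 = -4276$)
$\frac{67204}{x} = \frac{67204}{-4276} = 67204 \left(- \frac{1}{4276}\right) = - \frac{16801}{1069}$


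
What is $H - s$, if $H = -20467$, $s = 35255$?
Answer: $-55722$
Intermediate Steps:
$H - s = -20467 - 35255 = -55722$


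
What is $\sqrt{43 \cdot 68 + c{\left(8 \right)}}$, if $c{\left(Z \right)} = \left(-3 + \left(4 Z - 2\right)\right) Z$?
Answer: $2 \sqrt{785} \approx 56.036$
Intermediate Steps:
$c{\left(Z \right)} = Z \left(-5 + 4 Z\right)$ ($c{\left(Z \right)} = \left(-3 + \left(-2 + 4 Z\right)\right) Z = \left(-5 + 4 Z\right) Z = Z \left(-5 + 4 Z\right)$)
$\sqrt{43 \cdot 68 + c{\left(8 \right)}} = \sqrt{43 \cdot 68 + 8 \left(-5 + 4 \cdot 8\right)} = \sqrt{2924 + 8 \left(-5 + 32\right)} = \sqrt{2924 + 8 \cdot 27} = \sqrt{2924 + 216} = \sqrt{3140} = 2 \sqrt{785}$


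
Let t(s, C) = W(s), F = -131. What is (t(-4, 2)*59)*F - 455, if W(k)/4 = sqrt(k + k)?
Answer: -455 - 61832*I*sqrt(2) ≈ -455.0 - 87444.0*I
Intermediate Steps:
W(k) = 4*sqrt(2)*sqrt(k) (W(k) = 4*sqrt(k + k) = 4*sqrt(2*k) = 4*(sqrt(2)*sqrt(k)) = 4*sqrt(2)*sqrt(k))
t(s, C) = 4*sqrt(2)*sqrt(s)
(t(-4, 2)*59)*F - 455 = ((4*sqrt(2)*sqrt(-4))*59)*(-131) - 455 = ((4*sqrt(2)*(2*I))*59)*(-131) - 455 = ((8*I*sqrt(2))*59)*(-131) - 455 = (472*I*sqrt(2))*(-131) - 455 = -61832*I*sqrt(2) - 455 = -455 - 61832*I*sqrt(2)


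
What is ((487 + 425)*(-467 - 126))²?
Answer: 292481945856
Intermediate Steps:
((487 + 425)*(-467 - 126))² = (912*(-593))² = (-540816)² = 292481945856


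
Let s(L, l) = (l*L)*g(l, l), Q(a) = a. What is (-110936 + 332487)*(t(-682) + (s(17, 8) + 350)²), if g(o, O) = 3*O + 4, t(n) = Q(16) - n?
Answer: 3830541905762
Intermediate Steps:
t(n) = 16 - n
g(o, O) = 4 + 3*O
s(L, l) = L*l*(4 + 3*l) (s(L, l) = (l*L)*(4 + 3*l) = (L*l)*(4 + 3*l) = L*l*(4 + 3*l))
(-110936 + 332487)*(t(-682) + (s(17, 8) + 350)²) = (-110936 + 332487)*((16 - 1*(-682)) + (17*8*(4 + 3*8) + 350)²) = 221551*((16 + 682) + (17*8*(4 + 24) + 350)²) = 221551*(698 + (17*8*28 + 350)²) = 221551*(698 + (3808 + 350)²) = 221551*(698 + 4158²) = 221551*(698 + 17288964) = 221551*17289662 = 3830541905762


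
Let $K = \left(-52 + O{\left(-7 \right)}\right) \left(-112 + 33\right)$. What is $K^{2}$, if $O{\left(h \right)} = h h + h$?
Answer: $624100$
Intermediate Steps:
$O{\left(h \right)} = h + h^{2}$ ($O{\left(h \right)} = h^{2} + h = h + h^{2}$)
$K = 790$ ($K = \left(-52 - 7 \left(1 - 7\right)\right) \left(-112 + 33\right) = \left(-52 - -42\right) \left(-79\right) = \left(-52 + 42\right) \left(-79\right) = \left(-10\right) \left(-79\right) = 790$)
$K^{2} = 790^{2} = 624100$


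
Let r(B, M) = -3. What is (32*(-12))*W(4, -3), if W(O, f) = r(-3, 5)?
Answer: 1152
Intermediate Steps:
W(O, f) = -3
(32*(-12))*W(4, -3) = (32*(-12))*(-3) = -384*(-3) = 1152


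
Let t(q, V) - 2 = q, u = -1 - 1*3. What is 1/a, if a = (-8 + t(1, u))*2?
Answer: -⅒ ≈ -0.10000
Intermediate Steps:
u = -4 (u = -1 - 3 = -4)
t(q, V) = 2 + q
a = -10 (a = (-8 + (2 + 1))*2 = (-8 + 3)*2 = -5*2 = -10)
1/a = 1/(-10) = -⅒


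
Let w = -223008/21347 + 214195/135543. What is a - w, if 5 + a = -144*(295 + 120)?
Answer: -172900572948386/2893436421 ≈ -59756.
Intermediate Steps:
a = -59765 (a = -5 - 144*(295 + 120) = -5 - 144*415 = -5 - 59760 = -59765)
w = -25654752679/2893436421 (w = -223008*1/21347 + 214195*(1/135543) = -223008/21347 + 214195/135543 = -25654752679/2893436421 ≈ -8.8665)
a - w = -59765 - 1*(-25654752679/2893436421) = -59765 + 25654752679/2893436421 = -172900572948386/2893436421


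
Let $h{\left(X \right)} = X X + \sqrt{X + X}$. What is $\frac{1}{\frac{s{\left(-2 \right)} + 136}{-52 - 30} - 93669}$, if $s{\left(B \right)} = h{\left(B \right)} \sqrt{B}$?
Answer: $- \frac{41}{3840497 + i \sqrt{2} \left(2 + i\right)} \approx -1.0676 \cdot 10^{-5} + 7.8624 \cdot 10^{-12} i$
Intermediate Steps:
$h{\left(X \right)} = X^{2} + \sqrt{2} \sqrt{X}$ ($h{\left(X \right)} = X^{2} + \sqrt{2 X} = X^{2} + \sqrt{2} \sqrt{X}$)
$s{\left(B \right)} = \sqrt{B} \left(B^{2} + \sqrt{2} \sqrt{B}\right)$ ($s{\left(B \right)} = \left(B^{2} + \sqrt{2} \sqrt{B}\right) \sqrt{B} = \sqrt{B} \left(B^{2} + \sqrt{2} \sqrt{B}\right)$)
$\frac{1}{\frac{s{\left(-2 \right)} + 136}{-52 - 30} - 93669} = \frac{1}{\frac{\left(\left(-2\right)^{\frac{5}{2}} - 2 \sqrt{2}\right) + 136}{-52 - 30} - 93669} = \frac{1}{\frac{\left(4 i \sqrt{2} - 2 \sqrt{2}\right) + 136}{-82} - 93669} = \frac{1}{\left(\left(- 2 \sqrt{2} + 4 i \sqrt{2}\right) + 136\right) \left(- \frac{1}{82}\right) - 93669} = \frac{1}{\left(136 - 2 \sqrt{2} + 4 i \sqrt{2}\right) \left(- \frac{1}{82}\right) - 93669} = \frac{1}{\left(- \frac{68}{41} + \frac{\sqrt{2}}{41} - \frac{2 i \sqrt{2}}{41}\right) - 93669} = \frac{1}{- \frac{3840497}{41} + \frac{\sqrt{2}}{41} - \frac{2 i \sqrt{2}}{41}}$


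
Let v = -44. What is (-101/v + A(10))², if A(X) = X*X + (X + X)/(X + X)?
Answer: 20657025/1936 ≈ 10670.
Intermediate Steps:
A(X) = 1 + X² (A(X) = X² + (2*X)/((2*X)) = X² + (2*X)*(1/(2*X)) = X² + 1 = 1 + X²)
(-101/v + A(10))² = (-101/(-44) + (1 + 10²))² = (-101*(-1/44) + (1 + 100))² = (101/44 + 101)² = (4545/44)² = 20657025/1936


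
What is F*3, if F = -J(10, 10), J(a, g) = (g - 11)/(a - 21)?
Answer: -3/11 ≈ -0.27273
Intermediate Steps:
J(a, g) = (-11 + g)/(-21 + a)
F = -1/11 (F = -(-11 + 10)/(-21 + 10) = -(-1)/(-11) = -(-1)*(-1)/11 = -1*1/11 = -1/11 ≈ -0.090909)
F*3 = -1/11*3 = -3/11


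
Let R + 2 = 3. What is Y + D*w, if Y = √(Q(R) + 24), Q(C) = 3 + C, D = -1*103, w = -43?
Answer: 4429 + 2*√7 ≈ 4434.3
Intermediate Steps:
R = 1 (R = -2 + 3 = 1)
D = -103
Y = 2*√7 (Y = √((3 + 1) + 24) = √(4 + 24) = √28 = 2*√7 ≈ 5.2915)
Y + D*w = 2*√7 - 103*(-43) = 2*√7 + 4429 = 4429 + 2*√7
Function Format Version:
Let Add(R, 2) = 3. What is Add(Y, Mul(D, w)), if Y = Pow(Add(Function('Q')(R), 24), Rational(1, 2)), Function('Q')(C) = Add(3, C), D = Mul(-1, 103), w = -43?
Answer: Add(4429, Mul(2, Pow(7, Rational(1, 2)))) ≈ 4434.3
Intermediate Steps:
R = 1 (R = Add(-2, 3) = 1)
D = -103
Y = Mul(2, Pow(7, Rational(1, 2))) (Y = Pow(Add(Add(3, 1), 24), Rational(1, 2)) = Pow(Add(4, 24), Rational(1, 2)) = Pow(28, Rational(1, 2)) = Mul(2, Pow(7, Rational(1, 2))) ≈ 5.2915)
Add(Y, Mul(D, w)) = Add(Mul(2, Pow(7, Rational(1, 2))), Mul(-103, -43)) = Add(Mul(2, Pow(7, Rational(1, 2))), 4429) = Add(4429, Mul(2, Pow(7, Rational(1, 2))))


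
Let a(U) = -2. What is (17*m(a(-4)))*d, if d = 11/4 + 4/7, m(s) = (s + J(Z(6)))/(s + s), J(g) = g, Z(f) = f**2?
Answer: -26877/56 ≈ -479.95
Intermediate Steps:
m(s) = (36 + s)/(2*s) (m(s) = (s + 6**2)/(s + s) = (s + 36)/((2*s)) = (36 + s)*(1/(2*s)) = (36 + s)/(2*s))
d = 93/28 (d = 11*(1/4) + 4*(1/7) = 11/4 + 4/7 = 93/28 ≈ 3.3214)
(17*m(a(-4)))*d = (17*((1/2)*(36 - 2)/(-2)))*(93/28) = (17*((1/2)*(-1/2)*34))*(93/28) = (17*(-17/2))*(93/28) = -289/2*93/28 = -26877/56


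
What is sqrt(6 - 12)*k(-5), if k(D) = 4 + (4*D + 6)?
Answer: -10*I*sqrt(6) ≈ -24.495*I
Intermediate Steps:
k(D) = 10 + 4*D (k(D) = 4 + (6 + 4*D) = 10 + 4*D)
sqrt(6 - 12)*k(-5) = sqrt(6 - 12)*(10 + 4*(-5)) = sqrt(-6)*(10 - 20) = (I*sqrt(6))*(-10) = -10*I*sqrt(6)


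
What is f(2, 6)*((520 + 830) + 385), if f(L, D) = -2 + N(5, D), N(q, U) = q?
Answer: 5205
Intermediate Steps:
f(L, D) = 3 (f(L, D) = -2 + 5 = 3)
f(2, 6)*((520 + 830) + 385) = 3*((520 + 830) + 385) = 3*(1350 + 385) = 3*1735 = 5205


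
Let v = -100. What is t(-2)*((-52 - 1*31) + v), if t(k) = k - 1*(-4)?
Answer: -366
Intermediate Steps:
t(k) = 4 + k (t(k) = k + 4 = 4 + k)
t(-2)*((-52 - 1*31) + v) = (4 - 2)*((-52 - 1*31) - 100) = 2*((-52 - 31) - 100) = 2*(-83 - 100) = 2*(-183) = -366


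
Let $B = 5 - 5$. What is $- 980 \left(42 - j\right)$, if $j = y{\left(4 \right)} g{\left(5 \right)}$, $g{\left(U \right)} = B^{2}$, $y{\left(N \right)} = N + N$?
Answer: $-41160$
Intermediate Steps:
$y{\left(N \right)} = 2 N$
$B = 0$
$g{\left(U \right)} = 0$ ($g{\left(U \right)} = 0^{2} = 0$)
$j = 0$ ($j = 2 \cdot 4 \cdot 0 = 8 \cdot 0 = 0$)
$- 980 \left(42 - j\right) = - 980 \left(42 - 0\right) = - 980 \left(42 + 0\right) = \left(-980\right) 42 = -41160$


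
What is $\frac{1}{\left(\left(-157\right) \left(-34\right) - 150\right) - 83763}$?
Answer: $- \frac{1}{78575} \approx -1.2727 \cdot 10^{-5}$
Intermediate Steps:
$\frac{1}{\left(\left(-157\right) \left(-34\right) - 150\right) - 83763} = \frac{1}{\left(5338 - 150\right) - 83763} = \frac{1}{5188 - 83763} = \frac{1}{-78575} = - \frac{1}{78575}$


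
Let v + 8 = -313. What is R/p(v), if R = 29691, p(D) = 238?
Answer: 29691/238 ≈ 124.75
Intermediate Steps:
v = -321 (v = -8 - 313 = -321)
R/p(v) = 29691/238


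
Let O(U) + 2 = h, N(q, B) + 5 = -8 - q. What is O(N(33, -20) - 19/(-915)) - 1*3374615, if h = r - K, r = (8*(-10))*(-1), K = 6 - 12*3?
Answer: -3374507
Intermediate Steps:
N(q, B) = -13 - q (N(q, B) = -5 + (-8 - q) = -13 - q)
K = -30 (K = 6 - 36 = -30)
r = 80 (r = -80*(-1) = 80)
h = 110 (h = 80 - 1*(-30) = 80 + 30 = 110)
O(U) = 108 (O(U) = -2 + 110 = 108)
O(N(33, -20) - 19/(-915)) - 1*3374615 = 108 - 1*3374615 = 108 - 3374615 = -3374507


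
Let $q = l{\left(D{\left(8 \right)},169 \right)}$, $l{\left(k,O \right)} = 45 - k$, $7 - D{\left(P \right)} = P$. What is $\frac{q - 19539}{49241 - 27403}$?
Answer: $- \frac{19493}{21838} \approx -0.89262$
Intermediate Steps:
$D{\left(P \right)} = 7 - P$
$q = 46$ ($q = 45 - \left(7 - 8\right) = 45 - -1 = 45 + 1 = 46$)
$\frac{q - 19539}{49241 - 27403} = \frac{46 - 19539}{49241 - 27403} = - \frac{19493}{21838}$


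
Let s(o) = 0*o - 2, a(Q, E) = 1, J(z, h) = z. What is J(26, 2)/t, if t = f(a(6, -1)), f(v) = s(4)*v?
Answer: -13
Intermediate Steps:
s(o) = -2 (s(o) = 0 - 2 = -2)
f(v) = -2*v
t = -2 (t = -2*1 = -2)
J(26, 2)/t = 26/(-2) = 26*(-½) = -13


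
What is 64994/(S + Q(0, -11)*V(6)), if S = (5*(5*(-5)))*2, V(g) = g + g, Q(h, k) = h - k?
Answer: -32497/59 ≈ -550.80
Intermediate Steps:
V(g) = 2*g
S = -250 (S = (5*(-25))*2 = -125*2 = -250)
64994/(S + Q(0, -11)*V(6)) = 64994/(-250 + (0 - 1*(-11))*(2*6)) = 64994/(-250 + (0 + 11)*12) = 64994/(-250 + 11*12) = 64994/(-250 + 132) = 64994/(-118) = 64994*(-1/118) = -32497/59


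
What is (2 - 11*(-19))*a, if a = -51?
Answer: -10761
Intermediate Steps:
(2 - 11*(-19))*a = (2 - 11*(-19))*(-51) = (2 + 209)*(-51) = 211*(-51) = -10761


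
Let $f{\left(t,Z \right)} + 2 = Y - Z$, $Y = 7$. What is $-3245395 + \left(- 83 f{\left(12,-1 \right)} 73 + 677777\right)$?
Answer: $-2603972$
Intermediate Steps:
$f{\left(t,Z \right)} = 5 - Z$ ($f{\left(t,Z \right)} = -2 - \left(-7 + Z\right) = 5 - Z$)
$-3245395 + \left(- 83 f{\left(12,-1 \right)} 73 + 677777\right) = -3245395 + \left(- 83 \left(5 - -1\right) 73 + 677777\right) = -3245395 + \left(- 83 \left(5 + 1\right) 73 + 677777\right) = -3245395 + \left(\left(-83\right) 6 \cdot 73 + 677777\right) = -3245395 + \left(\left(-498\right) 73 + 677777\right) = -3245395 + \left(-36354 + 677777\right) = -3245395 + 641423 = -2603972$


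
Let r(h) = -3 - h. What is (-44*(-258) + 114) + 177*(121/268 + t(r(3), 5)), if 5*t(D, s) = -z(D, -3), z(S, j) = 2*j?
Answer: 15756141/1340 ≈ 11758.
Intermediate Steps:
t(D, s) = 6/5 (t(D, s) = (-2*(-3))/5 = (-1*(-6))/5 = (⅕)*6 = 6/5)
(-44*(-258) + 114) + 177*(121/268 + t(r(3), 5)) = (-44*(-258) + 114) + 177*(121/268 + 6/5) = (11352 + 114) + 177*(121*(1/268) + 6/5) = 11466 + 177*(121/268 + 6/5) = 11466 + 177*(2213/1340) = 11466 + 391701/1340 = 15756141/1340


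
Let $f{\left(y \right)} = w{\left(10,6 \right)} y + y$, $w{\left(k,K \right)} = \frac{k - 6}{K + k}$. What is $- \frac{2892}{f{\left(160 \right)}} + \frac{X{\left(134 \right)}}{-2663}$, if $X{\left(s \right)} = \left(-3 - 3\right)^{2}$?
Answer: $- \frac{1927149}{133150} \approx -14.474$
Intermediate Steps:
$w{\left(k,K \right)} = \frac{-6 + k}{K + k}$
$f{\left(y \right)} = \frac{5 y}{4}$ ($f{\left(y \right)} = \frac{-6 + 10}{6 + 10} y + y = \frac{1}{16} \cdot 4 y + y = \frac{y}{4} + y = \frac{5 y}{4}$)
$X{\left(s \right)} = 36$ ($X{\left(s \right)} = \left(-6\right)^{2} = 36$)
$- \frac{2892}{f{\left(160 \right)}} + \frac{X{\left(134 \right)}}{-2663} = - \frac{2892}{\frac{5}{4} \cdot 160} + \frac{36}{-2663} = - \frac{2892}{200} + 36 \left(- \frac{1}{2663}\right) = \left(-2892\right) \frac{1}{200} - \frac{36}{2663} = - \frac{723}{50} - \frac{36}{2663} = - \frac{1927149}{133150}$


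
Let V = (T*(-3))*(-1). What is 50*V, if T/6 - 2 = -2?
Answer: 0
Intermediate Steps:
T = 0 (T = 12 + 6*(-2) = 12 - 12 = 0)
V = 0 (V = (0*(-3))*(-1) = 0*(-1) = 0)
50*V = 50*0 = 0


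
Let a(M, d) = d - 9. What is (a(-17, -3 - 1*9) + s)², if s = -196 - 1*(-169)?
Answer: 2304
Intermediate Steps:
a(M, d) = -9 + d
s = -27 (s = -196 + 169 = -27)
(a(-17, -3 - 1*9) + s)² = ((-9 + (-3 - 1*9)) - 27)² = ((-9 + (-3 - 9)) - 27)² = ((-9 - 12) - 27)² = (-21 - 27)² = (-48)² = 2304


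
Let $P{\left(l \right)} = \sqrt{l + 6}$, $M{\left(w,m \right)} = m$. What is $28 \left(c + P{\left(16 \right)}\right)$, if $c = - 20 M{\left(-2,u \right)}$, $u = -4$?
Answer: $2240 + 28 \sqrt{22} \approx 2371.3$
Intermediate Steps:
$P{\left(l \right)} = \sqrt{6 + l}$
$c = 80$ ($c = \left(-20\right) \left(-4\right) = 80$)
$28 \left(c + P{\left(16 \right)}\right) = 28 \left(80 + \sqrt{6 + 16}\right) = 28 \left(80 + \sqrt{22}\right) = 2240 + 28 \sqrt{22}$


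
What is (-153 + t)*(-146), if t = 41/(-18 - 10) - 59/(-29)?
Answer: 9035429/406 ≈ 22255.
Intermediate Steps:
t = 463/812 (t = 41/(-28) - 59*(-1/29) = 41*(-1/28) + 59/29 = -41/28 + 59/29 = 463/812 ≈ 0.57020)
(-153 + t)*(-146) = (-153 + 463/812)*(-146) = -123773/812*(-146) = 9035429/406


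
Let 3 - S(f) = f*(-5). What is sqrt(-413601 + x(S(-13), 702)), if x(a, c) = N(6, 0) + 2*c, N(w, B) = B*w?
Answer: I*sqrt(412197) ≈ 642.03*I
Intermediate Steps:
S(f) = 3 + 5*f (S(f) = 3 - f*(-5) = 3 - (-5)*f = 3 + 5*f)
x(a, c) = 2*c (x(a, c) = 0*6 + 2*c = 0 + 2*c = 2*c)
sqrt(-413601 + x(S(-13), 702)) = sqrt(-413601 + 2*702) = sqrt(-413601 + 1404) = sqrt(-412197) = I*sqrt(412197)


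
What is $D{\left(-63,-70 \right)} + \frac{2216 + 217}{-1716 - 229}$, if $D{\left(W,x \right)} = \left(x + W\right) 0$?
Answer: $- \frac{2433}{1945} \approx -1.2509$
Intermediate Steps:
$D{\left(W,x \right)} = 0$ ($D{\left(W,x \right)} = \left(W + x\right) 0 = 0$)
$D{\left(-63,-70 \right)} + \frac{2216 + 217}{-1716 - 229} = 0 + \frac{2216 + 217}{-1716 - 229} = 0 + \frac{2433}{-1945} = 0 + 2433 \left(- \frac{1}{1945}\right) = 0 - \frac{2433}{1945} = - \frac{2433}{1945}$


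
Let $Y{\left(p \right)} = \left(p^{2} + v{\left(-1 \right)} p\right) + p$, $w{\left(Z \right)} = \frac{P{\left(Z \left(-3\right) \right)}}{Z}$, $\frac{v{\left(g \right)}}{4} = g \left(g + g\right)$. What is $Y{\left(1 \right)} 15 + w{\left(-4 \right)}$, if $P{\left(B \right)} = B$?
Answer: $147$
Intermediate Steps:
$v{\left(g \right)} = 8 g^{2}$ ($v{\left(g \right)} = 4 g \left(g + g\right) = 4 g 2 g = 4 \cdot 2 g^{2} = 8 g^{2}$)
$w{\left(Z \right)} = -3$ ($w{\left(Z \right)} = \frac{Z \left(-3\right)}{Z} = \frac{\left(-3\right) Z}{Z} = -3$)
$Y{\left(p \right)} = p^{2} + 9 p$ ($Y{\left(p \right)} = \left(p^{2} + 8 \left(-1\right)^{2} p\right) + p = \left(p^{2} + 8 \cdot 1 p\right) + p = \left(p^{2} + 8 p\right) + p = p^{2} + 9 p$)
$Y{\left(1 \right)} 15 + w{\left(-4 \right)} = 1 \left(9 + 1\right) 15 - 3 = 1 \cdot 10 \cdot 15 - 3 = 10 \cdot 15 - 3 = 150 - 3 = 147$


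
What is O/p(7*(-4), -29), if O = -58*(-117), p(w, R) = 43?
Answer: 6786/43 ≈ 157.81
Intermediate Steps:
O = 6786
O/p(7*(-4), -29) = 6786/43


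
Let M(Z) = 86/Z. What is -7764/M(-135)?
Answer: 524070/43 ≈ 12188.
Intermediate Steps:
-7764/M(-135) = -7764/(86/(-135)) = -7764/(86*(-1/135)) = -7764/(-86/135) = -7764*(-135/86) = 524070/43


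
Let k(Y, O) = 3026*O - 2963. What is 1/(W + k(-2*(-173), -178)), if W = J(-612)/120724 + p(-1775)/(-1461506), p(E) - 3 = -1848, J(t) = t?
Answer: -44109712586/23889423517090799 ≈ -1.8464e-6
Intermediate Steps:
p(E) = -1845 (p(E) = 3 - 1848 = -1845)
k(Y, O) = -2963 + 3026*O
W = -167926473/44109712586 (W = -612/120724 - 1845/(-1461506) = -612*1/120724 - 1845*(-1/1461506) = -153/30181 + 1845/1461506 = -167926473/44109712586 ≈ -0.0038070)
1/(W + k(-2*(-173), -178)) = 1/(-167926473/44109712586 + (-2963 + 3026*(-178))) = 1/(-167926473/44109712586 + (-2963 - 538628)) = 1/(-167926473/44109712586 - 541591) = 1/(-23889423517090799/44109712586) = -44109712586/23889423517090799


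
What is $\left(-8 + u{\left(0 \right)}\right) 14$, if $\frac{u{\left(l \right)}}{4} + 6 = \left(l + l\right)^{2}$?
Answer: $-448$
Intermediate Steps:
$u{\left(l \right)} = -24 + 16 l^{2}$ ($u{\left(l \right)} = -24 + 4 \left(l + l\right)^{2} = -24 + 4 \left(2 l\right)^{2} = -24 + 4 \cdot 4 l^{2} = -24 + 16 l^{2}$)
$\left(-8 + u{\left(0 \right)}\right) 14 = \left(-8 - \left(24 - 16 \cdot 0^{2}\right)\right) 14 = \left(-8 + \left(-24 + 16 \cdot 0\right)\right) 14 = \left(-8 + \left(-24 + 0\right)\right) 14 = \left(-8 - 24\right) 14 = \left(-32\right) 14 = -448$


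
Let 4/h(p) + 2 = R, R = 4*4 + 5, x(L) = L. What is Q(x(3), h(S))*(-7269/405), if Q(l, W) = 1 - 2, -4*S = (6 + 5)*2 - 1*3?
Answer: 2423/135 ≈ 17.948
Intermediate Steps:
S = -19/4 (S = -((6 + 5)*2 - 1*3)/4 = -(11*2 - 3)/4 = -(22 - 3)/4 = -¼*19 = -19/4 ≈ -4.7500)
R = 21 (R = 16 + 5 = 21)
h(p) = 4/19 (h(p) = 4/(-2 + 21) = 4/19)
Q(l, W) = -1
Q(x(3), h(S))*(-7269/405) = -(-7269)/405 = -1*(-2423/135) = 2423/135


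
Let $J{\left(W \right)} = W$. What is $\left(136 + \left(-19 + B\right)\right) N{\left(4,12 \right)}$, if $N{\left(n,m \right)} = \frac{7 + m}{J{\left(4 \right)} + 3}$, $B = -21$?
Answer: $\frac{1824}{7} \approx 260.57$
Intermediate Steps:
$N{\left(n,m \right)} = 1 + \frac{m}{7}$ ($N{\left(n,m \right)} = \frac{7 + m}{4 + 3} = \frac{7 + m}{7} = \left(7 + m\right) \frac{1}{7} = 1 + \frac{m}{7}$)
$\left(136 + \left(-19 + B\right)\right) N{\left(4,12 \right)} = \left(136 - 40\right) \left(1 + \frac{1}{7} \cdot 12\right) = \left(136 - 40\right) \left(1 + \frac{12}{7}\right) = 96 \cdot \frac{19}{7} = \frac{1824}{7}$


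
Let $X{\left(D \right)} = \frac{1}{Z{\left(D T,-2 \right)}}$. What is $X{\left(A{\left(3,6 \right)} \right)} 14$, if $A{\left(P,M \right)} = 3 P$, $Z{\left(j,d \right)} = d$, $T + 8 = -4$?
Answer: $-7$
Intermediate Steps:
$T = -12$ ($T = -8 - 4 = -12$)
$X{\left(D \right)} = - \frac{1}{2}$ ($X{\left(D \right)} = \frac{1}{-2} = - \frac{1}{2}$)
$X{\left(A{\left(3,6 \right)} \right)} 14 = \left(- \frac{1}{2}\right) 14 = -7$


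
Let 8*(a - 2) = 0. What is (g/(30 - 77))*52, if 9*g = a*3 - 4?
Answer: -104/423 ≈ -0.24586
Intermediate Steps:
a = 2 (a = 2 + (⅛)*0 = 2 + 0 = 2)
g = 2/9 (g = (2*3 - 4)/9 = (6 - 4)/9 = (⅑)*2 = 2/9 ≈ 0.22222)
(g/(30 - 77))*52 = ((2/9)/(30 - 77))*52 = ((2/9)/(-47))*52 = -1/47*2/9*52 = -2/423*52 = -104/423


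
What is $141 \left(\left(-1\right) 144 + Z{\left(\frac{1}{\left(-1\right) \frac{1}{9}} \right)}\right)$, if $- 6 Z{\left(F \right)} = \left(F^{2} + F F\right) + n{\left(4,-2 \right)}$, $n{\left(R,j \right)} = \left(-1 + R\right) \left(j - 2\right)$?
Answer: $-23829$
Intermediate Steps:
$n{\left(R,j \right)} = \left(-1 + R\right) \left(-2 + j\right)$
$Z{\left(F \right)} = 2 - \frac{F^{2}}{3}$ ($Z{\left(F \right)} = - \frac{\left(F^{2} + F F\right) + \left(2 - -2 - 8 + 4 \left(-2\right)\right)}{6} = - \frac{\left(F^{2} + F^{2}\right) + \left(2 + 2 - 8 - 8\right)}{6} = - \frac{2 F^{2} - 12}{6} = - \frac{-12 + 2 F^{2}}{6} = 2 - \frac{F^{2}}{3}$)
$141 \left(\left(-1\right) 144 + Z{\left(\frac{1}{\left(-1\right) \frac{1}{9}} \right)}\right) = 141 \left(\left(-1\right) 144 + \left(2 - \frac{\left(\frac{1}{\left(-1\right) \frac{1}{9}}\right)^{2}}{3}\right)\right) = 141 \left(-144 + \left(2 - \frac{\left(\frac{1}{\left(-1\right) \frac{1}{9}}\right)^{2}}{3}\right)\right) = 141 \left(-144 + \left(2 - \frac{\left(\frac{1}{- \frac{1}{9}}\right)^{2}}{3}\right)\right) = 141 \left(-144 + \left(2 - \frac{\left(-9\right)^{2}}{3}\right)\right) = 141 \left(-144 + \left(2 - 27\right)\right) = 141 \left(-144 - 25\right) = 141 \left(-169\right) = -23829$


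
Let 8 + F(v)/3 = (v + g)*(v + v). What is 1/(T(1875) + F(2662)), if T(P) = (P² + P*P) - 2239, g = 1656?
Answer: 1/75996083 ≈ 1.3159e-8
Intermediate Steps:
F(v) = -24 + 6*v*(1656 + v) (F(v) = -24 + 3*((v + 1656)*(v + v)) = -24 + 3*((1656 + v)*(2*v)) = -24 + 3*(2*v*(1656 + v)) = -24 + 6*v*(1656 + v))
T(P) = -2239 + 2*P² (T(P) = (P² + P²) - 2239 = 2*P² - 2239 = -2239 + 2*P²)
1/(T(1875) + F(2662)) = 1/((-2239 + 2*1875²) + (-24 + 6*2662² + 9936*2662)) = 1/((-2239 + 2*3515625) + (-24 + 6*7086244 + 26449632)) = 1/((-2239 + 7031250) + (-24 + 42517464 + 26449632)) = 1/(7029011 + 68967072) = 1/75996083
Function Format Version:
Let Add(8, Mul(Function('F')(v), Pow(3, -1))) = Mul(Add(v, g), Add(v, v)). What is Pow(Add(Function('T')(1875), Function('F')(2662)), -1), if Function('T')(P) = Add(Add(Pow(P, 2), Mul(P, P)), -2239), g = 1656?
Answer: Rational(1, 75996083) ≈ 1.3159e-8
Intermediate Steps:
Function('F')(v) = Add(-24, Mul(6, v, Add(1656, v))) (Function('F')(v) = Add(-24, Mul(3, Mul(Add(v, 1656), Add(v, v)))) = Add(-24, Mul(3, Mul(Add(1656, v), Mul(2, v)))) = Add(-24, Mul(3, Mul(2, v, Add(1656, v)))) = Add(-24, Mul(6, v, Add(1656, v))))
Function('T')(P) = Add(-2239, Mul(2, Pow(P, 2))) (Function('T')(P) = Add(Add(Pow(P, 2), Pow(P, 2)), -2239) = Add(Mul(2, Pow(P, 2)), -2239) = Add(-2239, Mul(2, Pow(P, 2))))
Pow(Add(Function('T')(1875), Function('F')(2662)), -1) = Pow(Add(Add(-2239, Mul(2, Pow(1875, 2))), Add(-24, Mul(6, Pow(2662, 2)), Mul(9936, 2662))), -1) = Pow(Add(Add(-2239, Mul(2, 3515625)), Add(-24, Mul(6, 7086244), 26449632)), -1) = Pow(Add(Add(-2239, 7031250), Add(-24, 42517464, 26449632)), -1) = Pow(Add(7029011, 68967072), -1) = Pow(75996083, -1) = Rational(1, 75996083)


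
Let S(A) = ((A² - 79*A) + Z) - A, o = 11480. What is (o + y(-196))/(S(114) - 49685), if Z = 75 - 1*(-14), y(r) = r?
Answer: -2821/11430 ≈ -0.24681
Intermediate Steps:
Z = 89 (Z = 75 + 14 = 89)
S(A) = 89 + A² - 80*A (S(A) = ((A² - 79*A) + 89) - A = (89 + A² - 79*A) - A = 89 + A² - 80*A)
(o + y(-196))/(S(114) - 49685) = (11480 - 196)/((89 + 114² - 80*114) - 49685) = 11284/((89 + 12996 - 9120) - 49685) = 11284/(3965 - 49685) = 11284/(-45720) = 11284*(-1/45720) = -2821/11430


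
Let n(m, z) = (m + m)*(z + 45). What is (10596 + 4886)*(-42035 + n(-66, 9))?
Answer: -761141566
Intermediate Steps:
n(m, z) = 2*m*(45 + z) (n(m, z) = (2*m)*(45 + z) = 2*m*(45 + z))
(10596 + 4886)*(-42035 + n(-66, 9)) = (10596 + 4886)*(-42035 + 2*(-66)*(45 + 9)) = 15482*(-42035 + 2*(-66)*54) = 15482*(-42035 - 7128) = 15482*(-49163) = -761141566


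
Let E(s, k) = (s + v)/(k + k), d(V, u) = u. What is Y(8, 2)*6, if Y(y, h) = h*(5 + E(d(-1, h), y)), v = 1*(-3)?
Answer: 237/4 ≈ 59.250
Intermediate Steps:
v = -3
E(s, k) = (-3 + s)/(2*k) (E(s, k) = (s - 3)/(k + k) = (-3 + s)/((2*k)) = (-3 + s)*(1/(2*k)) = (-3 + s)/(2*k))
Y(y, h) = h*(5 + (-3 + h)/(2*y))
Y(8, 2)*6 = ((½)*2*(-3 + 2 + 10*8)/8)*6 = ((½)*2*(⅛)*(-3 + 2 + 80))*6 = ((½)*2*(⅛)*79)*6 = (79/8)*6 = 237/4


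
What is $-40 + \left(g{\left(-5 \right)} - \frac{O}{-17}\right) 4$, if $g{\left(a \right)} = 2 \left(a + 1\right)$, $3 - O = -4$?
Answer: $- \frac{1196}{17} \approx -70.353$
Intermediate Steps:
$O = 7$ ($O = 3 - -4 = 3 + 4 = 7$)
$g{\left(a \right)} = 2 + 2 a$ ($g{\left(a \right)} = 2 \left(1 + a\right) = 2 + 2 a$)
$-40 + \left(g{\left(-5 \right)} - \frac{O}{-17}\right) 4 = -40 + \left(\left(2 + 2 \left(-5\right)\right) - \frac{7}{-17}\right) 4 = -40 + \left(\left(2 - 10\right) - 7 \left(- \frac{1}{17}\right)\right) 4 = -40 + \left(-8 - - \frac{7}{17}\right) 4 = -40 + \left(-8 + \frac{7}{17}\right) 4 = -40 - \frac{516}{17} = - \frac{1196}{17}$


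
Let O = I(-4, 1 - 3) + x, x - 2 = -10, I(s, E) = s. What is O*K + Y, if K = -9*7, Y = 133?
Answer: 889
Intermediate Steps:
x = -8 (x = 2 - 10 = -8)
O = -12 (O = -4 - 8 = -12)
K = -63
O*K + Y = -12*(-63) + 133 = 756 + 133 = 889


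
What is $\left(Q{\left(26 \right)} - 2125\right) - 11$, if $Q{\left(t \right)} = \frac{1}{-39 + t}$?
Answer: $- \frac{27769}{13} \approx -2136.1$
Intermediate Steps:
$\left(Q{\left(26 \right)} - 2125\right) - 11 = \left(\frac{1}{-39 + 26} - 2125\right) - 11 = \left(\frac{1}{-13} - 2125\right) - 11 = \left(- \frac{1}{13} - 2125\right) - 11 = - \frac{27626}{13} - 11 = - \frac{27769}{13}$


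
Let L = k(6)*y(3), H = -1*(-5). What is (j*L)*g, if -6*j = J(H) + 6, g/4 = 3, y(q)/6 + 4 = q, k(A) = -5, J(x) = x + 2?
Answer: -780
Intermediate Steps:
H = 5
J(x) = 2 + x
y(q) = -24 + 6*q
g = 12 (g = 4*3 = 12)
j = -13/6 (j = -((2 + 5) + 6)/6 = -(7 + 6)/6 = -⅙*13 = -13/6 ≈ -2.1667)
L = 30 (L = -5*(-24 + 6*3) = -5*(-24 + 18) = -5*(-6) = 30)
(j*L)*g = -13/6*30*12 = -65*12 = -780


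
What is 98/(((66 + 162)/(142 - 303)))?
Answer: -7889/114 ≈ -69.202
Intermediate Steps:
98/(((66 + 162)/(142 - 303))) = 98/((228/(-161))) = 98/((228*(-1/161))) = 98/(-228/161) = 98*(-161/228) = -7889/114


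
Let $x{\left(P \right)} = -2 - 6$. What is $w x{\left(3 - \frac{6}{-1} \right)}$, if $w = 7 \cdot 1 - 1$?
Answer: $-48$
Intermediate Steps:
$x{\left(P \right)} = -8$
$w = 6$ ($w = 7 - 1 = 6$)
$w x{\left(3 - \frac{6}{-1} \right)} = 6 \left(-8\right) = -48$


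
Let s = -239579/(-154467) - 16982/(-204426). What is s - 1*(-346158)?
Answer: 607261517915338/1754281719 ≈ 3.4616e+5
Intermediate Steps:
s = 2866629736/1754281719 (s = -239579*(-1/154467) - 16982*(-1/204426) = 239579/154467 + 8491/102213 = 2866629736/1754281719 ≈ 1.6341)
s - 1*(-346158) = 2866629736/1754281719 - 1*(-346158) = 2866629736/1754281719 + 346158 = 607261517915338/1754281719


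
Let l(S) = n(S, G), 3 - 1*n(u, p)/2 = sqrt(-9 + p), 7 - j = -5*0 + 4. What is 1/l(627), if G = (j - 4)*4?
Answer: 3/44 + I*sqrt(13)/44 ≈ 0.068182 + 0.081944*I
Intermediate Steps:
j = 3 (j = 7 - (-5*0 + 4) = 7 - (0 + 4) = 7 - 1*4 = 7 - 4 = 3)
G = -4 (G = (3 - 4)*4 = -1*4 = -4)
n(u, p) = 6 - 2*sqrt(-9 + p)
l(S) = 6 - 2*I*sqrt(13) (l(S) = 6 - 2*sqrt(-9 - 4) = 6 - 2*I*sqrt(13))
1/l(627) = 1/(6 - 2*I*sqrt(13))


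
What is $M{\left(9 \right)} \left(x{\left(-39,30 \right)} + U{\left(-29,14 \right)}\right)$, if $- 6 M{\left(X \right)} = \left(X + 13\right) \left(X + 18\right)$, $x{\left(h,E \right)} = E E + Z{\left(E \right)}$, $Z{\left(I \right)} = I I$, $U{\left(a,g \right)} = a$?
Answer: $-175329$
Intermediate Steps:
$Z{\left(I \right)} = I^{2}$
$x{\left(h,E \right)} = 2 E^{2}$ ($x{\left(h,E \right)} = E E + E^{2} = E^{2} + E^{2} = 2 E^{2}$)
$M{\left(X \right)} = - \frac{\left(13 + X\right) \left(18 + X\right)}{6}$ ($M{\left(X \right)} = - \frac{\left(X + 13\right) \left(X + 18\right)}{6} = - \frac{\left(13 + X\right) \left(18 + X\right)}{6}$)
$M{\left(9 \right)} \left(x{\left(-39,30 \right)} + U{\left(-29,14 \right)}\right) = \left(-39 - \frac{93}{2} - \frac{9^{2}}{6}\right) \left(2 \cdot 30^{2} - 29\right) = \left(-39 - \frac{93}{2} - \frac{27}{2}\right) \left(2 \cdot 900 - 29\right) = \left(-39 - \frac{93}{2} - \frac{27}{2}\right) \left(1800 - 29\right) = \left(-99\right) 1771 = -175329$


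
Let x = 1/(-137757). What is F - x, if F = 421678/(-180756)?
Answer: -9681485915/4150067382 ≈ -2.3329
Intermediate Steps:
x = -1/137757 ≈ -7.2592e-6
F = -210839/90378 (F = 421678*(-1/180756) = -210839/90378 ≈ -2.3329)
F - x = -210839/90378 - 1*(-1/137757) = -210839/90378 + 1/137757 = -9681485915/4150067382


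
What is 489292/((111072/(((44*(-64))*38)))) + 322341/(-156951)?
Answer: -28533684416851/60530769 ≈ -4.7139e+5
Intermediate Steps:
489292/((111072/(((44*(-64))*38)))) + 322341/(-156951) = 489292/((111072/((-2816*38)))) + 322341*(-1/156951) = 489292/((111072/(-107008))) - 107447/52317 = 489292/((111072*(-1/107008))) - 107447/52317 = 489292/(-3471/3344) - 107447/52317 = 489292*(-3344/3471) - 107447/52317 = -1636192448/3471 - 107447/52317 = -28533684416851/60530769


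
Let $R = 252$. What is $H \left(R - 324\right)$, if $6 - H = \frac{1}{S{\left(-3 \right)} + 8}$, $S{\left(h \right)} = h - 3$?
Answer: $-396$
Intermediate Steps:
$S{\left(h \right)} = -3 + h$
$H = \frac{11}{2}$ ($H = 6 - \frac{1}{\left(-3 - 3\right) + 8} = 6 - \frac{1}{-6 + 8} = 6 - \frac{1}{2} = \frac{11}{2} \approx 5.5$)
$H \left(R - 324\right) = \frac{11 \left(252 - 324\right)}{2} = \frac{11}{2} \left(-72\right) = -396$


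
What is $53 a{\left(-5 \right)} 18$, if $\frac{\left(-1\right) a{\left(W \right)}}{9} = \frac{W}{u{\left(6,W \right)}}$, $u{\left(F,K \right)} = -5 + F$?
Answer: $42930$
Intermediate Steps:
$a{\left(W \right)} = - 9 W$ ($a{\left(W \right)} = - 9 \frac{W}{-5 + 6} = - 9 \frac{W}{1} = - 9 W 1 = - 9 W$)
$53 a{\left(-5 \right)} 18 = 53 \left(\left(-9\right) \left(-5\right)\right) 18 = 53 \cdot 45 \cdot 18 = 2385 \cdot 18 = 42930$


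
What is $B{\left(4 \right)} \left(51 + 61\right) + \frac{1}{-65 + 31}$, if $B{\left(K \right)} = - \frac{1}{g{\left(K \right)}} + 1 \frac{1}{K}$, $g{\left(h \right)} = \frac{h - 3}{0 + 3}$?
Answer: $- \frac{10473}{34} \approx -308.03$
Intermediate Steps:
$g{\left(h \right)} = -1 + \frac{h}{3}$ ($g{\left(h \right)} = \frac{-3 + h}{3} = \left(-3 + h\right) \frac{1}{3} = -1 + \frac{h}{3}$)
$B{\left(K \right)} = \frac{1}{K} - \frac{1}{-1 + \frac{K}{3}}$ ($B{\left(K \right)} = - \frac{1}{-1 + \frac{K}{3}} + 1 \frac{1}{K} = - \frac{1}{-1 + \frac{K}{3}} + \frac{1}{K} = \frac{1}{K} - \frac{1}{-1 + \frac{K}{3}}$)
$B{\left(4 \right)} \left(51 + 61\right) + \frac{1}{-65 + 31} = \frac{-3 - 8}{4 \left(-3 + 4\right)} \left(51 + 61\right) + \frac{1}{-65 + 31} = \frac{-3 - 8}{4 \cdot 1} \cdot 112 + \frac{1}{-34} = \frac{1}{4} \cdot 1 \left(-11\right) 112 - \frac{1}{34} = \left(- \frac{11}{4}\right) 112 - \frac{1}{34} = -308 - \frac{1}{34} = - \frac{10473}{34}$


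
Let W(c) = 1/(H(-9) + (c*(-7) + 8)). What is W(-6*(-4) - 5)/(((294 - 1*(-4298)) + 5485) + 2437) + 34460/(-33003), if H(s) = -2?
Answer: -54766552883/52450941834 ≈ -1.0441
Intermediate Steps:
W(c) = 1/(6 - 7*c) (W(c) = 1/(-2 + (c*(-7) + 8)) = 1/(-2 + (-7*c + 8)) = 1/(-2 + (8 - 7*c)) = 1/(6 - 7*c))
W(-6*(-4) - 5)/(((294 - 1*(-4298)) + 5485) + 2437) + 34460/(-33003) = (-1/(-6 + 7*(-6*(-4) - 5)))/(((294 - 1*(-4298)) + 5485) + 2437) + 34460/(-33003) = (-1/(-6 + 7*(24 - 5)))/(((294 + 4298) + 5485) + 2437) + 34460*(-1/33003) = (-1/(-6 + 7*19))/((4592 + 5485) + 2437) - 34460/33003 = (-1/(-6 + 133))/(10077 + 2437) - 34460/33003 = -1/127/12514 - 34460/33003 = -1*1/127*(1/12514) - 34460/33003 = -1/127*1/12514 - 34460/33003 = -1/1589278 - 34460/33003 = -54766552883/52450941834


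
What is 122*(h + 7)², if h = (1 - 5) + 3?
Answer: 4392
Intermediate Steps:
h = -1 (h = -4 + 3 = -1)
122*(h + 7)² = 122*(-1 + 7)² = 122*6² = 122*36 = 4392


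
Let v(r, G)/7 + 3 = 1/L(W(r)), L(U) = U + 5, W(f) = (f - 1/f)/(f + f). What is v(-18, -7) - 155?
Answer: -88936/509 ≈ -174.73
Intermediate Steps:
W(f) = (f - 1/f)/(2*f) (W(f) = (f - 1/f)/((2*f)) = (f - 1/f)*(1/(2*f)) = (f - 1/f)/(2*f))
L(U) = 5 + U
v(r, G) = -21 + 7/(5 + (-1 + r**2)/(2*r**2))
v(-18, -7) - 155 = 7*(3 - 31*(-18)**2)/(-1 + 11*(-18)**2) - 155 = 7*(3 - 31*324)/(-1 + 11*324) - 155 = 7*(3 - 10044)/(-1 + 3564) - 155 = 7*(-10041)/3563 - 155 = 7*(1/3563)*(-10041) - 155 = -10041/509 - 155 = -88936/509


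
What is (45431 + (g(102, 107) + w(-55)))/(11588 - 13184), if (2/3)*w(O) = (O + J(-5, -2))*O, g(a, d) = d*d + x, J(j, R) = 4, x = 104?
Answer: -122383/3192 ≈ -38.341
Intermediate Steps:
g(a, d) = 104 + d² (g(a, d) = d*d + 104 = d² + 104 = 104 + d²)
w(O) = 3*O*(4 + O)/2 (w(O) = 3*((O + 4)*O)/2 = 3*((4 + O)*O)/2 = 3*(O*(4 + O))/2 = 3*O*(4 + O)/2)
(45431 + (g(102, 107) + w(-55)))/(11588 - 13184) = (45431 + ((104 + 107²) + (3/2)*(-55)*(4 - 55)))/(11588 - 13184) = (45431 + ((104 + 11449) + (3/2)*(-55)*(-51)))/(-1596) = (45431 + (11553 + 8415/2))*(-1/1596) = (45431 + 31521/2)*(-1/1596) = (122383/2)*(-1/1596) = -122383/3192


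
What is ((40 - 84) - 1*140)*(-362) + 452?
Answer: 67060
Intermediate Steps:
((40 - 84) - 1*140)*(-362) + 452 = (-44 - 140)*(-362) + 452 = -184*(-362) + 452 = 66608 + 452 = 67060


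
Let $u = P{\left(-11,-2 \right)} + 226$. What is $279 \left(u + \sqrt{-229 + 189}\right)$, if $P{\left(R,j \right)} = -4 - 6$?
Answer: $60264 + 558 i \sqrt{10} \approx 60264.0 + 1764.6 i$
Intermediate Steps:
$P{\left(R,j \right)} = -10$
$u = 216$ ($u = -10 + 226 = 216$)
$279 \left(u + \sqrt{-229 + 189}\right) = 279 \left(216 + \sqrt{-229 + 189}\right) = 279 \left(216 + \sqrt{-40}\right) = 279 \left(216 + 2 i \sqrt{10}\right) = 60264 + 558 i \sqrt{10}$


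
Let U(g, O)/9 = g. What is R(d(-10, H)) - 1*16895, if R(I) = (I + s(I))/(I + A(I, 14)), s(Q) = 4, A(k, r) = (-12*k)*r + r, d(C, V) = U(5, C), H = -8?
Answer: -126729444/7501 ≈ -16895.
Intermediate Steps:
U(g, O) = 9*g
d(C, V) = 45 (d(C, V) = 9*5 = 45)
A(k, r) = r - 12*k*r (A(k, r) = -12*k*r + r = r - 12*k*r)
R(I) = (4 + I)/(14 - 167*I) (R(I) = (I + 4)/(I + 14*(1 - 12*I)) = (4 + I)/(I + (14 - 168*I)) = (4 + I)/(14 - 167*I))
R(d(-10, H)) - 1*16895 = (4 + 45)/(14 - 167*45) - 1*16895 = 49/(14 - 7515) - 16895 = 49/(-7501) - 16895 = -1/7501*49 - 16895 = -49/7501 - 16895 = -126729444/7501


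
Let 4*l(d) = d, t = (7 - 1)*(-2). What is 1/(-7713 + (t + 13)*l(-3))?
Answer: -4/30855 ≈ -0.00012964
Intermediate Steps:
t = -12 (t = 6*(-2) = -12)
l(d) = d/4
1/(-7713 + (t + 13)*l(-3)) = 1/(-7713 + (-12 + 13)*((1/4)*(-3))) = 1/(-7713 + 1*(-3/4)) = 1/(-7713 - 3/4) = 1/(-30855/4) = -4/30855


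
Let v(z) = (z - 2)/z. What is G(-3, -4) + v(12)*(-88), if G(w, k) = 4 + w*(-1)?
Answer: -199/3 ≈ -66.333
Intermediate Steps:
G(w, k) = 4 - w
v(z) = (-2 + z)/z
G(-3, -4) + v(12)*(-88) = (4 - 1*(-3)) + ((-2 + 12)/12)*(-88) = (4 + 3) + ((1/12)*10)*(-88) = 7 + (⅚)*(-88) = 7 - 220/3 = -199/3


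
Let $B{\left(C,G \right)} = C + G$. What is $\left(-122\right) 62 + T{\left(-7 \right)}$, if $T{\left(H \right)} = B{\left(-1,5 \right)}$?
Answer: $-7560$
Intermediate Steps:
$T{\left(H \right)} = 4$ ($T{\left(H \right)} = -1 + 5 = 4$)
$\left(-122\right) 62 + T{\left(-7 \right)} = \left(-122\right) 62 + 4 = -7564 + 4 = -7560$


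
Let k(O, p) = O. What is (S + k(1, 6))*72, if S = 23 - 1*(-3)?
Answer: 1944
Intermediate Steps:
S = 26 (S = 23 + 3 = 26)
(S + k(1, 6))*72 = (26 + 1)*72 = 27*72 = 1944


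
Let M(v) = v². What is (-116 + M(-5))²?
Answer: 8281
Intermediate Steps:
(-116 + M(-5))² = (-116 + (-5)²)² = (-116 + 25)² = (-91)² = 8281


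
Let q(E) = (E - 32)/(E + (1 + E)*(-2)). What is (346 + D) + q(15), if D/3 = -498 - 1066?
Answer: -4345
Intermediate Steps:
D = -4692 (D = 3*(-498 - 1066) = 3*(-1564) = -4692)
q(E) = (-32 + E)/(-2 - E) (q(E) = (-32 + E)/(E + (-2 - 2*E)) = (-32 + E)/(-2 - E))
(346 + D) + q(15) = (346 - 4692) + (32 - 1*15)/(2 + 15) = -4346 + (32 - 15)/17 = -4346 + (1/17)*17 = -4346 + 1 = -4345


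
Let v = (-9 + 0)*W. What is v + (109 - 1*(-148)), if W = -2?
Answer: 275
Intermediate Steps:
v = 18 (v = (-9 + 0)*(-2) = -9*(-2) = 18)
v + (109 - 1*(-148)) = 18 + (109 - 1*(-148)) = 18 + (109 + 148) = 18 + 257 = 275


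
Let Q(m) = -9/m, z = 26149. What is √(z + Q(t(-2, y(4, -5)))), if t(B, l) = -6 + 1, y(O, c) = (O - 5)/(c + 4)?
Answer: √653770/5 ≈ 161.71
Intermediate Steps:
y(O, c) = (-5 + O)/(4 + c)
t(B, l) = -5
√(z + Q(t(-2, y(4, -5)))) = √(26149 - 9/(-5)) = √(26149 - 9*(-⅕)) = √(26149 + 9/5) = √(130754/5) = √653770/5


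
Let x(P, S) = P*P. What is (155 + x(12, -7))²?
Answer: 89401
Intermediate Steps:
x(P, S) = P²
(155 + x(12, -7))² = (155 + 12²)² = (155 + 144)² = 299² = 89401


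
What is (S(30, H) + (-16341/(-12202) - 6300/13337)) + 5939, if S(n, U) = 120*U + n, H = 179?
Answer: 4467138460543/162738074 ≈ 27450.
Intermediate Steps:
S(n, U) = n + 120*U
(S(30, H) + (-16341/(-12202) - 6300/13337)) + 5939 = ((30 + 120*179) + (-16341/(-12202) - 6300/13337)) + 5939 = ((30 + 21480) + (-16341*(-1/12202) - 6300*1/13337)) + 5939 = (21510 + (16341/12202 - 6300/13337)) + 5939 = (21510 + 141067317/162738074) + 5939 = 3500637039057/162738074 + 5939 = 4467138460543/162738074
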